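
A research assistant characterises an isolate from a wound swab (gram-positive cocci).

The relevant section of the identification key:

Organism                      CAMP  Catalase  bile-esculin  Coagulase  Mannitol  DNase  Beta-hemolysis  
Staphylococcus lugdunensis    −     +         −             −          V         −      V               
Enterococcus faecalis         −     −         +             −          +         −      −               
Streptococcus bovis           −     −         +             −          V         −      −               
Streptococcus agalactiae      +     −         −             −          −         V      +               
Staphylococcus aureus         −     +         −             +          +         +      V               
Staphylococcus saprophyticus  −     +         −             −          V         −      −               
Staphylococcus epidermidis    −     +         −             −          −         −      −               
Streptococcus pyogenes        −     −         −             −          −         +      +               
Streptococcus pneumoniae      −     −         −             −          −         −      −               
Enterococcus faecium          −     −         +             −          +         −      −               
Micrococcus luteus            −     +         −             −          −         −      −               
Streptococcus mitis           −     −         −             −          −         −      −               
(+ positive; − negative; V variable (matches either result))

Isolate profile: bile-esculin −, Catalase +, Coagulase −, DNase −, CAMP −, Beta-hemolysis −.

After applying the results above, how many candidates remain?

bile-esculin −: excludes Enterococcus faecalis, Streptococcus bovis, Enterococcus faecium — 9 left.
CAMP −: excludes Streptococcus agalactiae — 8 left.
Beta-hemolysis −: excludes Streptococcus pyogenes — 7 left.
Coagulase −: excludes Staphylococcus aureus — 6 left.
DNase −: all 6 remaining candidates are consistent.
Catalase +: excludes Streptococcus pneumoniae, Streptococcus mitis — 4 left.
Still consistent: Micrococcus luteus, Staphylococcus epidermidis, Staphylococcus lugdunensis, Staphylococcus saprophyticus.

4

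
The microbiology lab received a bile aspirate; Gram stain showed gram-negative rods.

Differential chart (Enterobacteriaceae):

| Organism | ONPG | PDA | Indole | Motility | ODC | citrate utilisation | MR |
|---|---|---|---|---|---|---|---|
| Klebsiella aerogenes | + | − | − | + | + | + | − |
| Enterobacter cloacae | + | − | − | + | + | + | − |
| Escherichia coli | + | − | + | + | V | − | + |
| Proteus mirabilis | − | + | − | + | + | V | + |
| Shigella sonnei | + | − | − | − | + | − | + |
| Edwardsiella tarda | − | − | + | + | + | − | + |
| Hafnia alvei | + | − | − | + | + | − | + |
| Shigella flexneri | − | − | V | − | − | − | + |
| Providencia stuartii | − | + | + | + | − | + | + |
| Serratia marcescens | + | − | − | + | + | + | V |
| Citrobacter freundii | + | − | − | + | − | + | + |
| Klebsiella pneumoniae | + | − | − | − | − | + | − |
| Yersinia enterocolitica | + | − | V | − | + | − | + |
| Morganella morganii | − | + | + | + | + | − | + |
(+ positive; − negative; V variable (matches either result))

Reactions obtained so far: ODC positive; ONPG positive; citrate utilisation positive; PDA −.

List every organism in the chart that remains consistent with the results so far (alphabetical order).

PDA −: excludes Proteus mirabilis, Providencia stuartii, Morganella morganii — 11 left.
citrate utilisation +: excludes 6 organisms — 5 left.
ONPG +: all 5 remaining candidates are consistent.
ODC +: excludes Citrobacter freundii, Klebsiella pneumoniae — 3 left.

Enterobacter cloacae, Klebsiella aerogenes, Serratia marcescens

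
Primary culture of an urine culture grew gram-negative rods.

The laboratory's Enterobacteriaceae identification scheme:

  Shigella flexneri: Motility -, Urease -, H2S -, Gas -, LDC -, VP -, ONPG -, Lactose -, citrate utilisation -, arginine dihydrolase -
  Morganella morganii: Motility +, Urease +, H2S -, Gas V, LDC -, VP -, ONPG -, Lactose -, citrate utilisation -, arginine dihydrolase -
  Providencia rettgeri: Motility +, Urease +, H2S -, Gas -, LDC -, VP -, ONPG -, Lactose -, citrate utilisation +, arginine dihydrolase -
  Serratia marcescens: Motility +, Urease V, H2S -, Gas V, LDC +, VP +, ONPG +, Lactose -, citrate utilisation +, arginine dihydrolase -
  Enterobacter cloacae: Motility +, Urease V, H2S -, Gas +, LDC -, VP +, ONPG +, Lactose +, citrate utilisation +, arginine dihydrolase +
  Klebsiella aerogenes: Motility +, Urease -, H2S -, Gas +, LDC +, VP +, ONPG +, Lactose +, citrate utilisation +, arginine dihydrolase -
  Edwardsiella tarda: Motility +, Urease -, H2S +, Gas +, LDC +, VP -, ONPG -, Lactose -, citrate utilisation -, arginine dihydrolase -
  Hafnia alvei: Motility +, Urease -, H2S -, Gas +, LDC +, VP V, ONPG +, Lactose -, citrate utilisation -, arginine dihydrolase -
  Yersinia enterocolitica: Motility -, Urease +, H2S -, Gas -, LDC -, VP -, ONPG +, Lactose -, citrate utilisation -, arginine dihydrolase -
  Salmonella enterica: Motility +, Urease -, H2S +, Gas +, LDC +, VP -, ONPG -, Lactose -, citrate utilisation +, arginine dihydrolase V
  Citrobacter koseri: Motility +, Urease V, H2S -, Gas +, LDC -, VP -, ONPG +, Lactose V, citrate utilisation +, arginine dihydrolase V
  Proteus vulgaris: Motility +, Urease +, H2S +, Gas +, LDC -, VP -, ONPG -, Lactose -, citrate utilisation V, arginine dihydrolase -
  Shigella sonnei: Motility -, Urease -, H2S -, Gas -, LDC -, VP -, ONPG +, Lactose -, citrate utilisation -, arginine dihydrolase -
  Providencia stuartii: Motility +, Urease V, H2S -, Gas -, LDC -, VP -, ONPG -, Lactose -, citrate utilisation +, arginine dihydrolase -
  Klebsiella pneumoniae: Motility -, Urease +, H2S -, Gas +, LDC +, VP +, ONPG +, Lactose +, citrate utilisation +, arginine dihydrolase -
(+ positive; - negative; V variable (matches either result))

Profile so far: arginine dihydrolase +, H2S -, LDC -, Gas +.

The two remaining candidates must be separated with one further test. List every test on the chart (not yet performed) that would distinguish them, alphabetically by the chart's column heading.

LDC -: excludes 6 organisms — 9 left.
Gas +: excludes 5 organisms — 4 left.
H2S -: excludes Proteus vulgaris — 3 left.
arginine dihydrolase +: excludes Morganella morganii — 2 left.
Two candidates remain: Citrobacter koseri and Enterobacter cloacae.
  Motility: + vs + — same for both, does not separate.
  Urease: V vs V — variable for at least one, does not separate.
  VP: Citrobacter koseri -, Enterobacter cloacae + — discriminates.
  ONPG: + vs + — same for both, does not separate.
  Lactose: V vs + — variable for at least one, does not separate.
  citrate utilisation: + vs + — same for both, does not separate.

VP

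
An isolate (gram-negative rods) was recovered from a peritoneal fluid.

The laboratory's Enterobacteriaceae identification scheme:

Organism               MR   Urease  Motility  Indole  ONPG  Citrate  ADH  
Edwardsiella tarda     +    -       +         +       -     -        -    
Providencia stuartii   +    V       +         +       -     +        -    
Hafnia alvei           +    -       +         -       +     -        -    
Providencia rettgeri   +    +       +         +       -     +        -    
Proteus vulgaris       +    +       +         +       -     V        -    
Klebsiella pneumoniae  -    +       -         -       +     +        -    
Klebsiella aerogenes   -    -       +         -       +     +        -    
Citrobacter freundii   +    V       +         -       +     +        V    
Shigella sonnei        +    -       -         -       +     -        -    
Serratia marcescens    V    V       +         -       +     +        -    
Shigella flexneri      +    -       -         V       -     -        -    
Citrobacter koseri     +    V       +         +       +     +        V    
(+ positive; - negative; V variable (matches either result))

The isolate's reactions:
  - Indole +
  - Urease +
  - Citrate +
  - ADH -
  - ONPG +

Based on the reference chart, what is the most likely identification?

Citrobacter koseri

ONPG +: excludes 5 organisms — 7 left.
ADH -: all 7 remaining candidates are consistent.
Urease +: excludes Hafnia alvei, Klebsiella aerogenes, Shigella sonnei — 4 left.
Citrate +: all 4 remaining candidates are consistent.
Indole +: excludes Klebsiella pneumoniae, Citrobacter freundii, Serratia marcescens — 1 left.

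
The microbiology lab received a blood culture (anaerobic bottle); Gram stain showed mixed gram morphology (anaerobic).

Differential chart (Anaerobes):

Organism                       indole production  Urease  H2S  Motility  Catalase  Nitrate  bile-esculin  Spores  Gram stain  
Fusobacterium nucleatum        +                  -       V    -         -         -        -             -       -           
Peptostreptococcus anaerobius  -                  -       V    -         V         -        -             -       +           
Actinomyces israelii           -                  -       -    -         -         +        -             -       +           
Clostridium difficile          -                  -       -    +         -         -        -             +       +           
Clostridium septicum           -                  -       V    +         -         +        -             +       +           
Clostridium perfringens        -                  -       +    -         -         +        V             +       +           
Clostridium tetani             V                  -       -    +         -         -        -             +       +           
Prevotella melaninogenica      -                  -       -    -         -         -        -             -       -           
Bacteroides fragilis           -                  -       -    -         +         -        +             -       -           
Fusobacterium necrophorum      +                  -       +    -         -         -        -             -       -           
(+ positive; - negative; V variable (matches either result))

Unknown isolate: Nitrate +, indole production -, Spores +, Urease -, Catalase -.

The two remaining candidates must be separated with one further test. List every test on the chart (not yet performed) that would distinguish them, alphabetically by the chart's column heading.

Motility

indole production -: excludes Fusobacterium nucleatum, Fusobacterium necrophorum — 8 left.
Spores +: excludes Peptostreptococcus anaerobius, Actinomyces israelii, Prevotella melaninogenica, Bacteroides fragilis — 4 left.
Urease -: all 4 remaining candidates are consistent.
Catalase -: all 4 remaining candidates are consistent.
Nitrate +: excludes Clostridium difficile, Clostridium tetani — 2 left.
Two candidates remain: Clostridium perfringens and Clostridium septicum.
  H2S: + vs V — variable for at least one, does not separate.
  Motility: Clostridium perfringens -, Clostridium septicum + — discriminates.
  bile-esculin: V vs - — variable for at least one, does not separate.
  Gram stain: + vs + — same for both, does not separate.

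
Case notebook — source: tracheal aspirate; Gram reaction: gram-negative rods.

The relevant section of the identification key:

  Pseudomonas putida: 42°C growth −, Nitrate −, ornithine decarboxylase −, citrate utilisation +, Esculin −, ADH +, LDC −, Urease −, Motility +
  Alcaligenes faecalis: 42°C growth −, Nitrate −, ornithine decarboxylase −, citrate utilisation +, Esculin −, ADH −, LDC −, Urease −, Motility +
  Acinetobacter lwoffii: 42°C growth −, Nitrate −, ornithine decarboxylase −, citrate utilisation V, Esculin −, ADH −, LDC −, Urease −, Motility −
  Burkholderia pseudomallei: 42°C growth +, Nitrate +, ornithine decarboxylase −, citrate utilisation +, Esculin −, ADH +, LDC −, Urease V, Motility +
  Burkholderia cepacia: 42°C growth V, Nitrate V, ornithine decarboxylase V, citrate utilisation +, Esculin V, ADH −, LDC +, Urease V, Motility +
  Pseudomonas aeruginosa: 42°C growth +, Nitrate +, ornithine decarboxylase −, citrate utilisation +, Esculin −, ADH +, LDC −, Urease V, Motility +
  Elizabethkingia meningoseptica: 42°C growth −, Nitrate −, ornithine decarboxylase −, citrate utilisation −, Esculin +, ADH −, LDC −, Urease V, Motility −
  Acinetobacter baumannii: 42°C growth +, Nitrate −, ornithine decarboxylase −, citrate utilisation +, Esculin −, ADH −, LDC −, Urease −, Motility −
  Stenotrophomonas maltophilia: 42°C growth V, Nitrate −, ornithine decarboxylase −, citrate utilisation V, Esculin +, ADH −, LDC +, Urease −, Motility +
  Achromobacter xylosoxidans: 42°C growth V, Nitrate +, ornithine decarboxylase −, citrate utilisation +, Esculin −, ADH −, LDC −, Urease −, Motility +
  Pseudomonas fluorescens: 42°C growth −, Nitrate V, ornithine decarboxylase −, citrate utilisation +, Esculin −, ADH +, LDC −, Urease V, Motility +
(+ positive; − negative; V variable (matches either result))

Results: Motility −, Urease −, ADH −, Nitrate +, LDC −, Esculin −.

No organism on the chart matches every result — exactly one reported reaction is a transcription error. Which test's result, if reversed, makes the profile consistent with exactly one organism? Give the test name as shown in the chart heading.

Motility

As reported, no row in the chart matches all 6 reactions.
Reversing ADH → still no organism matches.
Reversing Nitrate → 2 organisms match (not unique).
Reversing Esculin → still no organism matches.
Reversing Motility (to +) → unique match: Achromobacter xylosoxidans.
Reversing LDC → still no organism matches.
Reversing Urease → still no organism matches.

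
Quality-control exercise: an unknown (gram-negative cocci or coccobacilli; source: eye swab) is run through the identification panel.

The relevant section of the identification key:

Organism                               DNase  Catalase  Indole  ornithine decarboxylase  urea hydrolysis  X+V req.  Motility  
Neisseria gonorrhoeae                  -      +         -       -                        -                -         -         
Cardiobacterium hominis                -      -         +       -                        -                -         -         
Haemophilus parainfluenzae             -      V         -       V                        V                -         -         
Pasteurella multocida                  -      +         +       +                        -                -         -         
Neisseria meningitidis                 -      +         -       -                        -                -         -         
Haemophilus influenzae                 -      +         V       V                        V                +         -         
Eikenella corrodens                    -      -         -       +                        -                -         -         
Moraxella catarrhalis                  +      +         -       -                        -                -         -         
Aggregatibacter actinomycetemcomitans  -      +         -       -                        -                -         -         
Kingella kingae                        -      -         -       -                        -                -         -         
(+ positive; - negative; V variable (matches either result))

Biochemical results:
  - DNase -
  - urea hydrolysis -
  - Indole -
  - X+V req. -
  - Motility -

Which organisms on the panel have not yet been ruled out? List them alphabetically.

Aggregatibacter actinomycetemcomitans, Eikenella corrodens, Haemophilus parainfluenzae, Kingella kingae, Neisseria gonorrhoeae, Neisseria meningitidis

Indole -: excludes Cardiobacterium hominis, Pasteurella multocida — 8 left.
Motility -: all 8 remaining candidates are consistent.
urea hydrolysis -: all 8 remaining candidates are consistent.
X+V req. -: excludes Haemophilus influenzae — 7 left.
DNase -: excludes Moraxella catarrhalis — 6 left.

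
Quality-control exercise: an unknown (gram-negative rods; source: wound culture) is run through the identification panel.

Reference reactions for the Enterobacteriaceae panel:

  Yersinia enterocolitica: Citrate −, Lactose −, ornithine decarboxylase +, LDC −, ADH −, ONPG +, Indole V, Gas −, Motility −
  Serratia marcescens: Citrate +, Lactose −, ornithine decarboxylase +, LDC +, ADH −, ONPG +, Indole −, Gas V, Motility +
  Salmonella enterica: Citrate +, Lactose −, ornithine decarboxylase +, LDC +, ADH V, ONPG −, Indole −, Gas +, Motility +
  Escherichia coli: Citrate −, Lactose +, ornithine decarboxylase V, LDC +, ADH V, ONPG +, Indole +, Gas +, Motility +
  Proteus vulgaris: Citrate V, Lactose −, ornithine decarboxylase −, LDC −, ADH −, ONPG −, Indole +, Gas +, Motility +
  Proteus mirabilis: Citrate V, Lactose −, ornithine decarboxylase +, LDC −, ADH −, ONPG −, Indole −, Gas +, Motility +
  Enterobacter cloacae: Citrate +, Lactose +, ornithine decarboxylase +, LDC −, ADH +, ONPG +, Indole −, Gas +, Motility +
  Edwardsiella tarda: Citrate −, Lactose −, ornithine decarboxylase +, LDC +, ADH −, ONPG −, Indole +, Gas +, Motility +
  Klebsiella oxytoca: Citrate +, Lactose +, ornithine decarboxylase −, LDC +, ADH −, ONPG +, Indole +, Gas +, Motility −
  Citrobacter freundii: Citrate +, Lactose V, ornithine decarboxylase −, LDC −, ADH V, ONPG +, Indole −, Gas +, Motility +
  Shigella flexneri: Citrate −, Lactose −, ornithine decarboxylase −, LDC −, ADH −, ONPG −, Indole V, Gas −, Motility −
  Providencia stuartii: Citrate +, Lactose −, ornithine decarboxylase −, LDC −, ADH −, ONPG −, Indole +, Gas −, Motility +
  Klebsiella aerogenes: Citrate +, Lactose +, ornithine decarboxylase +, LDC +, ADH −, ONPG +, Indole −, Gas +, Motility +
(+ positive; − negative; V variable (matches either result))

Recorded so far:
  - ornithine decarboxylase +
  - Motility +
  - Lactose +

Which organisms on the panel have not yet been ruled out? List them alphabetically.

Lactose +: excludes 8 organisms — 5 left.
ornithine decarboxylase +: excludes Klebsiella oxytoca, Citrobacter freundii — 3 left.
Motility +: all 3 remaining candidates are consistent.

Enterobacter cloacae, Escherichia coli, Klebsiella aerogenes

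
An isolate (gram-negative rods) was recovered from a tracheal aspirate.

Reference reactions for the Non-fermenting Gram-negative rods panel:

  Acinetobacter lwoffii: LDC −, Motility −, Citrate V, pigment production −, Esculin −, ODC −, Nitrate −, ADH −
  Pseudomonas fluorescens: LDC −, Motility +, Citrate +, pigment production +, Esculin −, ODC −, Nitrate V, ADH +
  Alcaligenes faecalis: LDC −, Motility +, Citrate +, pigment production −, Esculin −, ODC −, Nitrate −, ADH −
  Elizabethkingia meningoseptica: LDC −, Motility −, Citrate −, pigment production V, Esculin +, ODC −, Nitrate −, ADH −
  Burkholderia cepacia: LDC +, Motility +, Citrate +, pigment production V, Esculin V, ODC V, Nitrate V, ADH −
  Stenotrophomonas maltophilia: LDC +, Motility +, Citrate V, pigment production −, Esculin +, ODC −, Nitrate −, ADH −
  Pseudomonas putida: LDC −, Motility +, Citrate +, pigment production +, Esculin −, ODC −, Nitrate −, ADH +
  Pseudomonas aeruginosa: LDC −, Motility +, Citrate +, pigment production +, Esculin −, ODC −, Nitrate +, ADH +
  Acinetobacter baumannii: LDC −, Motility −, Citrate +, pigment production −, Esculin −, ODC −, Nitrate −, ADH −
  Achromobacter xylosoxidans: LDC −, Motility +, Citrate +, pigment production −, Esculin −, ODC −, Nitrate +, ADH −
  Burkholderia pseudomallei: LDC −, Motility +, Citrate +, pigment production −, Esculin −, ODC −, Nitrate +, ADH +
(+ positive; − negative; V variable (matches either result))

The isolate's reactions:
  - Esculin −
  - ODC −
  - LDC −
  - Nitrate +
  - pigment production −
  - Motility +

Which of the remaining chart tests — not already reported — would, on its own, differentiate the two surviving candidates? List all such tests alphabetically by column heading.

LDC −: excludes Burkholderia cepacia, Stenotrophomonas maltophilia — 9 left.
Esculin −: excludes Elizabethkingia meningoseptica — 8 left.
pigment production −: excludes Pseudomonas fluorescens, Pseudomonas putida, Pseudomonas aeruginosa — 5 left.
Motility +: excludes Acinetobacter lwoffii, Acinetobacter baumannii — 3 left.
ODC −: all 3 remaining candidates are consistent.
Nitrate +: excludes Alcaligenes faecalis — 2 left.
Two candidates remain: Achromobacter xylosoxidans and Burkholderia pseudomallei.
  Citrate: + vs + — same for both, does not separate.
  ADH: Achromobacter xylosoxidans −, Burkholderia pseudomallei + — discriminates.

ADH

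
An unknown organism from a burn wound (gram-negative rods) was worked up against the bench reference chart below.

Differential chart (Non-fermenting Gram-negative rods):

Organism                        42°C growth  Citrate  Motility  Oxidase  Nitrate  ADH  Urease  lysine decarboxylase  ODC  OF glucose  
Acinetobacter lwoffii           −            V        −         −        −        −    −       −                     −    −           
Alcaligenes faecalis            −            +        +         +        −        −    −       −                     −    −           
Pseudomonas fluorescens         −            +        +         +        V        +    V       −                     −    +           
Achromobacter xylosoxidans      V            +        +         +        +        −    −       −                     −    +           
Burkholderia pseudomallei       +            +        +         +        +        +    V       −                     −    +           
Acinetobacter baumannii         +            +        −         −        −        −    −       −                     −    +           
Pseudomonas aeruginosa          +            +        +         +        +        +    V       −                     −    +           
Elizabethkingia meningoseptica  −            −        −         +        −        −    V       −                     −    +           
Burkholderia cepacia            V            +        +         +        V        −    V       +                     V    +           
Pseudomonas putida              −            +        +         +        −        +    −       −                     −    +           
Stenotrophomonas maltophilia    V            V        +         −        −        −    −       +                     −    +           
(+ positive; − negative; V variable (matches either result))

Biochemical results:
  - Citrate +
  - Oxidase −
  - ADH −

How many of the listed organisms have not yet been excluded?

Oxidase −: excludes 8 organisms — 3 left.
ADH −: all 3 remaining candidates are consistent.
Citrate +: all 3 remaining candidates are consistent.
Still consistent: Acinetobacter baumannii, Acinetobacter lwoffii, Stenotrophomonas maltophilia.

3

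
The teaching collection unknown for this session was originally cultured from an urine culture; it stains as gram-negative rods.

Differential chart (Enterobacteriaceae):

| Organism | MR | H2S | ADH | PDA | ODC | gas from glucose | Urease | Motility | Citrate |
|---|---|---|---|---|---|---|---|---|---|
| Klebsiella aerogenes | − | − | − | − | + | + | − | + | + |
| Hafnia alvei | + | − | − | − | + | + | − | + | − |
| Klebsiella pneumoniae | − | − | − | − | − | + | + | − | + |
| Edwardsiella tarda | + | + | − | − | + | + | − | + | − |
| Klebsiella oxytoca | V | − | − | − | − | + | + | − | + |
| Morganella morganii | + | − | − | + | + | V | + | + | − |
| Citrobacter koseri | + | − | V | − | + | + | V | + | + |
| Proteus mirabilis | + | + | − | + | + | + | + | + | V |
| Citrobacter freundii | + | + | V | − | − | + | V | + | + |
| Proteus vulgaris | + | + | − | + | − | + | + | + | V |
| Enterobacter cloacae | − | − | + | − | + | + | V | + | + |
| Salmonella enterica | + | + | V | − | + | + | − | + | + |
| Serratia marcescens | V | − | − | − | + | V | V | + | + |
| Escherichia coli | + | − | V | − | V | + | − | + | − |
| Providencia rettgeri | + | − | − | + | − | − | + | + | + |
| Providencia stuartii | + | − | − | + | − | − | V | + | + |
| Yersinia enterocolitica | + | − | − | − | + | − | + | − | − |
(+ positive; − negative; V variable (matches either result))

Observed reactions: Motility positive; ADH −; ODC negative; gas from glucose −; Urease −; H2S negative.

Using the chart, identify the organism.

Providencia stuartii

H2S −: excludes 5 organisms — 12 left.
ODC −: excludes 7 organisms — 5 left.
Motility +: excludes Klebsiella pneumoniae, Klebsiella oxytoca — 3 left.
gas from glucose −: excludes Escherichia coli — 2 left.
Urease −: excludes Providencia rettgeri — 1 left.
ADH −: the one remaining candidate is consistent.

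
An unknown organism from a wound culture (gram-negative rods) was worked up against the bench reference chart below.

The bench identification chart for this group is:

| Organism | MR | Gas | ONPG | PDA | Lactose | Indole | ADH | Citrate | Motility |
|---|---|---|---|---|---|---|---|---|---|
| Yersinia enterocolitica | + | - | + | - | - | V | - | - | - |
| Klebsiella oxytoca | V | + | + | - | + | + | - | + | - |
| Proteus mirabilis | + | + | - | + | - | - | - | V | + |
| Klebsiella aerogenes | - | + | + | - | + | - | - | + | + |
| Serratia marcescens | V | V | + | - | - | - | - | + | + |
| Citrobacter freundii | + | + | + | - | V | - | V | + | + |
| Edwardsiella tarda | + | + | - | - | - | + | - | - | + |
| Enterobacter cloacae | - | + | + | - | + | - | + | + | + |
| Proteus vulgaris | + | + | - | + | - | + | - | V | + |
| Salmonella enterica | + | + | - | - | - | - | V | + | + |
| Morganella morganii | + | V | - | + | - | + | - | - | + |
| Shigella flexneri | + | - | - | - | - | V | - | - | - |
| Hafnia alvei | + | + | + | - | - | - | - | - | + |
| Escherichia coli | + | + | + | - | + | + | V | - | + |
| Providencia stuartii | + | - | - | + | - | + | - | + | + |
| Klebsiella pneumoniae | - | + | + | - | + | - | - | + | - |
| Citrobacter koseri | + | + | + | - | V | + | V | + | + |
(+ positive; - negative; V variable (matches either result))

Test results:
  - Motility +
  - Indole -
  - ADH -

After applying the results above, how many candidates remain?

6

ADH -: excludes Enterobacter cloacae — 16 left.
Indole -: excludes 7 organisms — 9 left.
Motility +: excludes Yersinia enterocolitica, Shigella flexneri, Klebsiella pneumoniae — 6 left.
Still consistent: Citrobacter freundii, Hafnia alvei, Klebsiella aerogenes, Proteus mirabilis, Salmonella enterica, Serratia marcescens.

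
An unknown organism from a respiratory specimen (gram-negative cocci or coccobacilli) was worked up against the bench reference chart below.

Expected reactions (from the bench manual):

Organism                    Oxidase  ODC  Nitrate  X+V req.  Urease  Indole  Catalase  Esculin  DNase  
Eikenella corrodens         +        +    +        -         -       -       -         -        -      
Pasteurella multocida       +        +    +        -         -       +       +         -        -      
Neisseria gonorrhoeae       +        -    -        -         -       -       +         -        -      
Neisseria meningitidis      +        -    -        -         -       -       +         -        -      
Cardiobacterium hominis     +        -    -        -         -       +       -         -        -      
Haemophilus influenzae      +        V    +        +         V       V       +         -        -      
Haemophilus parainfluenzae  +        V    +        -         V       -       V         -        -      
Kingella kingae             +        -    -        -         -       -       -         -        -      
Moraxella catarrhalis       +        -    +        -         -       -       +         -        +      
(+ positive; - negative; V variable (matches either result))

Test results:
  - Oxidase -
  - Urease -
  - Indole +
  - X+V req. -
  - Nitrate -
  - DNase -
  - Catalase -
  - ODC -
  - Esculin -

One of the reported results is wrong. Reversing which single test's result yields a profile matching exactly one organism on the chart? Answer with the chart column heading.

Oxidase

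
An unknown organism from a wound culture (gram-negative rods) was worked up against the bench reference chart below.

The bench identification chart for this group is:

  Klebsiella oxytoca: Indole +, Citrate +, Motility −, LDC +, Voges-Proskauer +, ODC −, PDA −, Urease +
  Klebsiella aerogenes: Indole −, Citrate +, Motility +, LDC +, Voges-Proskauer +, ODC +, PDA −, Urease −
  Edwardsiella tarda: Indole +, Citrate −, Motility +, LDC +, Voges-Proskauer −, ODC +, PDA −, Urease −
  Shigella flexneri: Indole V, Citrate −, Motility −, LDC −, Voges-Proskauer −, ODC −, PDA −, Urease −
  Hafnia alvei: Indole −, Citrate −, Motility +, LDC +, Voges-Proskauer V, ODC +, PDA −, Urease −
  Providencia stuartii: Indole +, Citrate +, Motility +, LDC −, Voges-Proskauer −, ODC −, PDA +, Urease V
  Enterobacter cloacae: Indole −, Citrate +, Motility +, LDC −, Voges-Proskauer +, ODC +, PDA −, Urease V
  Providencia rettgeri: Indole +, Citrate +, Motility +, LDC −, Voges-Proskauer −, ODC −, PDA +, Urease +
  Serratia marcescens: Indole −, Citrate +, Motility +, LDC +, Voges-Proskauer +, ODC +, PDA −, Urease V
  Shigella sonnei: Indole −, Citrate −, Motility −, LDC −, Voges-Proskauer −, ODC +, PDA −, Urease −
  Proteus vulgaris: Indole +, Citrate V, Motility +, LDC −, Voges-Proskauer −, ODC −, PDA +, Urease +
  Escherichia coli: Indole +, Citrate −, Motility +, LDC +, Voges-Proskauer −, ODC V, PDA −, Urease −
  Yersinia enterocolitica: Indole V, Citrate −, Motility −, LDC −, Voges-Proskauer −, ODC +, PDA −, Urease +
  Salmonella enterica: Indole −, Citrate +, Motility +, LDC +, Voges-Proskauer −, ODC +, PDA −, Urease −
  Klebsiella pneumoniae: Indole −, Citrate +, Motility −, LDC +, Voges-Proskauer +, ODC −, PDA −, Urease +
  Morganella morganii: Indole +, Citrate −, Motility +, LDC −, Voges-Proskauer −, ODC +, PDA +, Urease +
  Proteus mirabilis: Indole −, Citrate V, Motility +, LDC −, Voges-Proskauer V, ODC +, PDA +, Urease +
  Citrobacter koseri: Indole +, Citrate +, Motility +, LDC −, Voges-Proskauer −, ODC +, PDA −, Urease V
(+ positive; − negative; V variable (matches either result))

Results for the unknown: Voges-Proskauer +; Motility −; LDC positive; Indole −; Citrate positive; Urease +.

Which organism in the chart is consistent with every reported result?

Klebsiella pneumoniae

LDC +: excludes 10 organisms — 8 left.
Citrate +: excludes Edwardsiella tarda, Hafnia alvei, Escherichia coli — 5 left.
Motility −: excludes Klebsiella aerogenes, Serratia marcescens, Salmonella enterica — 2 left.
Indole −: excludes Klebsiella oxytoca — 1 left.
Urease +: the one remaining candidate is consistent.
Voges-Proskauer +: the one remaining candidate is consistent.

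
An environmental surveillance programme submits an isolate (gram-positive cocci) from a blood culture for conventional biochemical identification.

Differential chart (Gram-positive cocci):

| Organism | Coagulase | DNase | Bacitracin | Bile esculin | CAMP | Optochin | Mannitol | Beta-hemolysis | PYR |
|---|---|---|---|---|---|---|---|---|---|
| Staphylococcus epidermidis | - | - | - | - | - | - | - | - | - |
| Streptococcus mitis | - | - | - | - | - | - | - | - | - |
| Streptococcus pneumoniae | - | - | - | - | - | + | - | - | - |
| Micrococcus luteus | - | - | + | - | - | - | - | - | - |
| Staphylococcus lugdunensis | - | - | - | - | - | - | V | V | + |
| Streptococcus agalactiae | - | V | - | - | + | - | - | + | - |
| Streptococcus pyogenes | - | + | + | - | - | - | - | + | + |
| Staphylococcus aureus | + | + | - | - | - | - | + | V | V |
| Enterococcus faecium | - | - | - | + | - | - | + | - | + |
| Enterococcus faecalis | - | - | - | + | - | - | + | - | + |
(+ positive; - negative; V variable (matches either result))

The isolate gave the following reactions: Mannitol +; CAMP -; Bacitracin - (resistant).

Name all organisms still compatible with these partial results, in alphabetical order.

Enterococcus faecalis, Enterococcus faecium, Staphylococcus aureus, Staphylococcus lugdunensis

CAMP -: excludes Streptococcus agalactiae — 9 left.
Bacitracin -: excludes Micrococcus luteus, Streptococcus pyogenes — 7 left.
Mannitol +: excludes Staphylococcus epidermidis, Streptococcus mitis, Streptococcus pneumoniae — 4 left.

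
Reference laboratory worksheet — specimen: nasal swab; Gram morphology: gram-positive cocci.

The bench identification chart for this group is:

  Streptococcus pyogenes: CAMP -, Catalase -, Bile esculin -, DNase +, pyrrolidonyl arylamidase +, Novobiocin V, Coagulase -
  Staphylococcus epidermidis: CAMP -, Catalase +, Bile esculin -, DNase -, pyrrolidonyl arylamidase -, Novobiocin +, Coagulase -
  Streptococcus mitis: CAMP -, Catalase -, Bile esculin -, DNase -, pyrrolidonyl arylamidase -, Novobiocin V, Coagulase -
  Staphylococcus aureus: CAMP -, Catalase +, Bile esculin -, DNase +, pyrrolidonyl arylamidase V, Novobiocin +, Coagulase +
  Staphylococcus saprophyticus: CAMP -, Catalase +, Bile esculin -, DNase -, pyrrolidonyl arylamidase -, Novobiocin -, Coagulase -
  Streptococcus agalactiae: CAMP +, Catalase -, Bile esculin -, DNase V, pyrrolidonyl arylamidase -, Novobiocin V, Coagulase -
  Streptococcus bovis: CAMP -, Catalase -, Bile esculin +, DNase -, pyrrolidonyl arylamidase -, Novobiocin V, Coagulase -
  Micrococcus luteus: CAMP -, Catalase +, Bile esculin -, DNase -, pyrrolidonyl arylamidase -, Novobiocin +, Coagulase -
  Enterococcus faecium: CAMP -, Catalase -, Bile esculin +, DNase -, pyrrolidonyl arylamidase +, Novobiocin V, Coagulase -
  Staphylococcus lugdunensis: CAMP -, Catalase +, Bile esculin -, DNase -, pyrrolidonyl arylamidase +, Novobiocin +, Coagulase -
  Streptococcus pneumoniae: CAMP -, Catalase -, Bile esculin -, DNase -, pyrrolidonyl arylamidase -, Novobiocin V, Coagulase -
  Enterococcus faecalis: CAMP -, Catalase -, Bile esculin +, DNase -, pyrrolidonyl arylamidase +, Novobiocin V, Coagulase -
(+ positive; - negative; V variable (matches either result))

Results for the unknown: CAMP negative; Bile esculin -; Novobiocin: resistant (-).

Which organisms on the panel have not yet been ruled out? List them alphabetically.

Staphylococcus saprophyticus, Streptococcus mitis, Streptococcus pneumoniae, Streptococcus pyogenes

Novobiocin -: excludes Staphylococcus epidermidis, Staphylococcus aureus, Micrococcus luteus, Staphylococcus lugdunensis — 8 left.
Bile esculin -: excludes Streptococcus bovis, Enterococcus faecium, Enterococcus faecalis — 5 left.
CAMP -: excludes Streptococcus agalactiae — 4 left.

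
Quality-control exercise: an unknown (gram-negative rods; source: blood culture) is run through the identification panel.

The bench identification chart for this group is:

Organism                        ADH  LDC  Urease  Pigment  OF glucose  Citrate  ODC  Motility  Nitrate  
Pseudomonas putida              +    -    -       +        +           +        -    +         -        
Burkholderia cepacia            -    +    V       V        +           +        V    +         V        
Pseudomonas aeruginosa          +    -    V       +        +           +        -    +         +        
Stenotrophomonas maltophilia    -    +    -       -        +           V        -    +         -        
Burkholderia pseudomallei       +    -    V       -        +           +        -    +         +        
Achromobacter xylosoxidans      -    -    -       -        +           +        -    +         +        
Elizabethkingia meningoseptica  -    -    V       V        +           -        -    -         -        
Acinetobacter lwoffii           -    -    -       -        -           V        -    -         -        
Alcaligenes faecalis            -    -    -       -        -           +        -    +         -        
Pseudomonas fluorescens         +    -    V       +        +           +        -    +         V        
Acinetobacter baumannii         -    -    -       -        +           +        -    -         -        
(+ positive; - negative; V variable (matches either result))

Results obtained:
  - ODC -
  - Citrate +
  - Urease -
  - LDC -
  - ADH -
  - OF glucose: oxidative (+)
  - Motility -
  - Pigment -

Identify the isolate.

OF glucose +: excludes Acinetobacter lwoffii, Alcaligenes faecalis — 9 left.
Citrate +: excludes Elizabethkingia meningoseptica — 8 left.
LDC -: excludes Burkholderia cepacia, Stenotrophomonas maltophilia — 6 left.
Motility -: excludes 5 organisms — 1 left.
ADH -: the one remaining candidate is consistent.
ODC -: the one remaining candidate is consistent.
Urease -: the one remaining candidate is consistent.
Pigment -: the one remaining candidate is consistent.

Acinetobacter baumannii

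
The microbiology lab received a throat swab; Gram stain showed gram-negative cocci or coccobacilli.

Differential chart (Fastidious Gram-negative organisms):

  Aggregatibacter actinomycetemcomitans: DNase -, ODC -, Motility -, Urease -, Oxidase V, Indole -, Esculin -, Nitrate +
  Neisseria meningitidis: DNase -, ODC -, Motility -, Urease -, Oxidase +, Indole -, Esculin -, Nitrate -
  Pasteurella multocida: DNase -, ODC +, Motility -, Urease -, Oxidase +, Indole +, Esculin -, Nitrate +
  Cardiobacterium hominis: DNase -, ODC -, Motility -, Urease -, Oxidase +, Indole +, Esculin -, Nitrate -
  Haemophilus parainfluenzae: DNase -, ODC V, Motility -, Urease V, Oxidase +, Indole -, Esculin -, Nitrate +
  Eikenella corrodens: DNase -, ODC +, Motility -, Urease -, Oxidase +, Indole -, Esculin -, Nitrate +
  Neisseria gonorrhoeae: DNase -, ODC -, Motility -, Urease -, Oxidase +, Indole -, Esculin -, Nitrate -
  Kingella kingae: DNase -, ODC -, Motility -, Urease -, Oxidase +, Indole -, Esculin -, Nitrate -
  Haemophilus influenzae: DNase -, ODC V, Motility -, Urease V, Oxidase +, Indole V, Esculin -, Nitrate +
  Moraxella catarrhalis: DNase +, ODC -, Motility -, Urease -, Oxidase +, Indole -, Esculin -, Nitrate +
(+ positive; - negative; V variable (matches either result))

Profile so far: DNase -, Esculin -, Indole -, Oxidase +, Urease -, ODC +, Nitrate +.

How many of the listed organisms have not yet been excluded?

Indole -: excludes Pasteurella multocida, Cardiobacterium hominis — 8 left.
Esculin -: all 8 remaining candidates are consistent.
DNase -: excludes Moraxella catarrhalis — 7 left.
Oxidase +: all 7 remaining candidates are consistent.
Nitrate +: excludes Neisseria meningitidis, Neisseria gonorrhoeae, Kingella kingae — 4 left.
Urease -: all 4 remaining candidates are consistent.
ODC +: excludes Aggregatibacter actinomycetemcomitans — 3 left.
Still consistent: Eikenella corrodens, Haemophilus influenzae, Haemophilus parainfluenzae.

3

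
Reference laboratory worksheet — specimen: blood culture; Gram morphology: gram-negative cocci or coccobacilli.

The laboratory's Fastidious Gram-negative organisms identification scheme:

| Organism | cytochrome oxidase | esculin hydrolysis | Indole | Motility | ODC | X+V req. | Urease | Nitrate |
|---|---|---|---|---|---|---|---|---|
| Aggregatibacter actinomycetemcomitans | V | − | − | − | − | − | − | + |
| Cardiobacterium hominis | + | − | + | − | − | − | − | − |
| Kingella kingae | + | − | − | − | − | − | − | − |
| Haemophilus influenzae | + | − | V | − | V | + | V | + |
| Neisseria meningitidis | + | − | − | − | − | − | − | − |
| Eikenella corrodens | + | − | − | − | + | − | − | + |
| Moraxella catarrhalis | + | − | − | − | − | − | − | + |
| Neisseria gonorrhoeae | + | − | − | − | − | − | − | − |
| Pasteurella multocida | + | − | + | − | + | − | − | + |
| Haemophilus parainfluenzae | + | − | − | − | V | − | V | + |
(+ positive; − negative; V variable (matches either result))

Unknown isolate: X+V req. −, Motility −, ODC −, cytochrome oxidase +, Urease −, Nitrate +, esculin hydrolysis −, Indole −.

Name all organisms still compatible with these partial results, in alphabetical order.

Aggregatibacter actinomycetemcomitans, Haemophilus parainfluenzae, Moraxella catarrhalis

cytochrome oxidase +: all 10 remaining candidates are consistent.
Urease −: all 10 remaining candidates are consistent.
Nitrate +: excludes Cardiobacterium hominis, Kingella kingae, Neisseria meningitidis, Neisseria gonorrhoeae — 6 left.
X+V req. −: excludes Haemophilus influenzae — 5 left.
Indole −: excludes Pasteurella multocida — 4 left.
esculin hydrolysis −: all 4 remaining candidates are consistent.
Motility −: all 4 remaining candidates are consistent.
ODC −: excludes Eikenella corrodens — 3 left.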